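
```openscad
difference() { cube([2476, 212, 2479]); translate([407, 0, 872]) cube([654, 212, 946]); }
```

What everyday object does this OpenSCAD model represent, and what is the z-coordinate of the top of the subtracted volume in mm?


A wall with a window opening. The window head height is 1818 mm.

A wall with a rectangular opening subtracted — a window. Sill at z = 872, opening 946 mm tall, so the head is at 872 + 946 = 1818 mm.


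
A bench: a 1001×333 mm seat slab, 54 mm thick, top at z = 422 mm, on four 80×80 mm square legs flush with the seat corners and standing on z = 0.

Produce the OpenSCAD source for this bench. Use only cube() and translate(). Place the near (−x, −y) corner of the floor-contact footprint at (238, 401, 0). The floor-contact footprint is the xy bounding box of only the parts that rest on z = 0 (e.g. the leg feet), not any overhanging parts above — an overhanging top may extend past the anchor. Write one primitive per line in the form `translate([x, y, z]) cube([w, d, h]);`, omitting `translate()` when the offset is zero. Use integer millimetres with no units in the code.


translate([238, 401, 368]) cube([1001, 333, 54]);
translate([238, 401, 0]) cube([80, 80, 368]);
translate([238, 654, 0]) cube([80, 80, 368]);
translate([1159, 401, 0]) cube([80, 80, 368]);
translate([1159, 654, 0]) cube([80, 80, 368]);


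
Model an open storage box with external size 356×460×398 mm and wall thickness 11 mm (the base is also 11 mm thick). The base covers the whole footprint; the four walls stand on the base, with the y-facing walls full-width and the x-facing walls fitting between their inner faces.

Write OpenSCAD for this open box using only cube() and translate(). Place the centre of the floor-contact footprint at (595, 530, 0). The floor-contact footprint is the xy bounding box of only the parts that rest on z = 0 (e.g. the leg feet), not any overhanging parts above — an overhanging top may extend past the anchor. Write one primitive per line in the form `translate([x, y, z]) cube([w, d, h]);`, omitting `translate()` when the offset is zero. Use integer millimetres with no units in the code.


translate([417, 300, 0]) cube([356, 460, 11]);
translate([417, 300, 11]) cube([356, 11, 387]);
translate([417, 749, 11]) cube([356, 11, 387]);
translate([417, 311, 11]) cube([11, 438, 387]);
translate([762, 311, 11]) cube([11, 438, 387]);


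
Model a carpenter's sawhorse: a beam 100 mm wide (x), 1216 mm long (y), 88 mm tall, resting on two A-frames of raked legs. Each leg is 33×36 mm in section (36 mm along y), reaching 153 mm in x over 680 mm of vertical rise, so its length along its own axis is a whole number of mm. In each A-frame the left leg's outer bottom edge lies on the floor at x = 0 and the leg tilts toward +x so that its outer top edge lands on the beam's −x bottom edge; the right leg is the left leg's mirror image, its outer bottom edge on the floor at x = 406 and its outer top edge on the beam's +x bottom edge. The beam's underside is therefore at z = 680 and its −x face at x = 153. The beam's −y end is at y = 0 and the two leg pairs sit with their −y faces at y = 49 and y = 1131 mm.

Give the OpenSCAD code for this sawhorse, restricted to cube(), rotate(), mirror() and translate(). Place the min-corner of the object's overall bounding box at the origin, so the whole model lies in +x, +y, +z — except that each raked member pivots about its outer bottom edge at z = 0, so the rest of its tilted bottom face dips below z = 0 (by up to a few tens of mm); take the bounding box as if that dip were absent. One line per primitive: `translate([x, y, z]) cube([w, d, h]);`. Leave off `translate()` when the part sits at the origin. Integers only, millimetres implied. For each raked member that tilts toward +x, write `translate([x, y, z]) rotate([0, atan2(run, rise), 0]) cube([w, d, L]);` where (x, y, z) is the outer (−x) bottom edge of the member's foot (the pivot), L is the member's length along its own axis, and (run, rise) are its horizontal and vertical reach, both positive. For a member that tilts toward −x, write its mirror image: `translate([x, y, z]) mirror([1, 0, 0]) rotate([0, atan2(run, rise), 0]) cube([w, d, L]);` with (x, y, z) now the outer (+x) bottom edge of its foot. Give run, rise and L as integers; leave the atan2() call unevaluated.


translate([153, 0, 680]) cube([100, 1216, 88]);
translate([0, 49, 0]) rotate([0, atan2(153, 680), 0]) cube([33, 36, 697]);
translate([406, 49, 0]) mirror([1, 0, 0]) rotate([0, atan2(153, 680), 0]) cube([33, 36, 697]);
translate([0, 1131, 0]) rotate([0, atan2(153, 680), 0]) cube([33, 36, 697]);
translate([406, 1131, 0]) mirror([1, 0, 0]) rotate([0, atan2(153, 680), 0]) cube([33, 36, 697]);


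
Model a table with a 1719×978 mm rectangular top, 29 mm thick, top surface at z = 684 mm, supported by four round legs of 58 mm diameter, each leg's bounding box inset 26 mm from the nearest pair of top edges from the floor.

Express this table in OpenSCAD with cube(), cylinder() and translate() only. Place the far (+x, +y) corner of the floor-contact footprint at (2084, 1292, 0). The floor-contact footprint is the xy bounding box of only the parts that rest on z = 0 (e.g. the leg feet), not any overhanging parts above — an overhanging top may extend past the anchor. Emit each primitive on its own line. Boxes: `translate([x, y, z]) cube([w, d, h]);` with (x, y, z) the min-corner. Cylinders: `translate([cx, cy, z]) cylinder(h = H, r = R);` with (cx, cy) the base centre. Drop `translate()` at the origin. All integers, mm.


translate([391, 340, 655]) cube([1719, 978, 29]);
translate([446, 395, 0]) cylinder(h = 655, r = 29);
translate([2055, 395, 0]) cylinder(h = 655, r = 29);
translate([446, 1263, 0]) cylinder(h = 655, r = 29);
translate([2055, 1263, 0]) cylinder(h = 655, r = 29);


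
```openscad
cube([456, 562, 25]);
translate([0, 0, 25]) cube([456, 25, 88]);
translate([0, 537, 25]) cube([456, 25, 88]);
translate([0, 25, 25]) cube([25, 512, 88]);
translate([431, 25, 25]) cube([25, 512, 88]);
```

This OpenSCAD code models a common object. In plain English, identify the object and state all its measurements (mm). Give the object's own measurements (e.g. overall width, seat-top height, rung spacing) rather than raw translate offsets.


An open-topped rectangular box: outside dimensions 456×562×113 mm, with a uniform wall and base thickness of 25 mm. The base is a full 456×562 slab on the floor; four walls sit on top of the base. The front and back walls (the −y and +y sides) span the full width; the two side walls fit between them.


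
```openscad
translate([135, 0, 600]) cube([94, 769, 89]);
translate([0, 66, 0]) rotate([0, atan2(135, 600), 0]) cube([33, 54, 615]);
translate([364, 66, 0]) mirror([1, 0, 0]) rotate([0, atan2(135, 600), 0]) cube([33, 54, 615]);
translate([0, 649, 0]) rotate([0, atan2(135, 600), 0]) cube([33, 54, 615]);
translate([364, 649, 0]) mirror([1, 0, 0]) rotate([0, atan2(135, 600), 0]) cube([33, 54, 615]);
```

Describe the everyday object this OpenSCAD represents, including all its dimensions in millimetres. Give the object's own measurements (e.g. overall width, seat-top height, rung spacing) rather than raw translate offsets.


A sawhorse. A 94×769×89 mm beam (x, y, z) sits on two A-frame leg pairs. Each pair is two raked legs of 33×54 mm section (54 mm along y) splaying symmetrically in x. Each leg rises 600 mm vertically over 135 mm of horizontal reach and is 615 mm long along its own axis. Every leg's outer bottom edge rests on the floor and its outer top edge meets a bottom edge of the beam — the left legs (tilting toward +x) meet the beam's −x bottom edge, the right legs (their mirror images, tilting toward −x) meet its +x bottom edge — so the leg tops tuck under the beam, the beam's underside is 600 mm above the floor, and the feet are 364 mm apart outside-to-outside with the beam centred between them. The two leg pairs are set in 66 mm from either end of the beam.


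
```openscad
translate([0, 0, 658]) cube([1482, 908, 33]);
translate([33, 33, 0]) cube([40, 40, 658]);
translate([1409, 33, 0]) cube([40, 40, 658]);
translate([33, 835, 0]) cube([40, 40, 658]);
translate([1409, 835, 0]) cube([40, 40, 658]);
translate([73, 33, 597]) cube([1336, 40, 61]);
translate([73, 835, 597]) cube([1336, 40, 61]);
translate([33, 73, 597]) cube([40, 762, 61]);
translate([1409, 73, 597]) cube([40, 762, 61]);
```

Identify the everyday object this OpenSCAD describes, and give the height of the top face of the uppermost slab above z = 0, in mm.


A table. The table height is 691 mm.

A 1482×908×33 slab sits at z = 658 on four 40 mm square posts — a table. The top surface is at 658 + 33 = 691 mm.


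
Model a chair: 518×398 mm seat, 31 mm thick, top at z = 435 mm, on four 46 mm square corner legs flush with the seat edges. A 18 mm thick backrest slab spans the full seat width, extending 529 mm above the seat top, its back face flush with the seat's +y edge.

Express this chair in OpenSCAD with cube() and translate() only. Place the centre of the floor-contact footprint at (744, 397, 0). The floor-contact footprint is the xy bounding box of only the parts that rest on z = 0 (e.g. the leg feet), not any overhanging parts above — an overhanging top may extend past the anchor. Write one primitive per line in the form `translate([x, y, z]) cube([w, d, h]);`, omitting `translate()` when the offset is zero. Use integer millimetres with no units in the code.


// leg_h = 435 - 31 = 404
translate([485, 198, 404]) cube([518, 398, 31]);
translate([485, 198, 0]) cube([46, 46, 404]);
translate([957, 198, 0]) cube([46, 46, 404]);
translate([485, 550, 0]) cube([46, 46, 404]);
translate([957, 550, 0]) cube([46, 46, 404]);
translate([485, 578, 435]) cube([518, 18, 529]);


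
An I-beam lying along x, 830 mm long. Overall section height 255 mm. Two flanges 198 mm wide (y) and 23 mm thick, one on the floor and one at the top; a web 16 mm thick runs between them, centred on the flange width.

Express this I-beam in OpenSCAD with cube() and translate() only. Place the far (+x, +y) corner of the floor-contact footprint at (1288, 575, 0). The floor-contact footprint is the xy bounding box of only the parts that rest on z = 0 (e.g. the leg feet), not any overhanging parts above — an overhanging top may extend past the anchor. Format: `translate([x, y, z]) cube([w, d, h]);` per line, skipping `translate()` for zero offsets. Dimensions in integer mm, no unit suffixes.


translate([458, 377, 0]) cube([830, 198, 23]);
translate([458, 468, 23]) cube([830, 16, 209]);
translate([458, 377, 232]) cube([830, 198, 23]);


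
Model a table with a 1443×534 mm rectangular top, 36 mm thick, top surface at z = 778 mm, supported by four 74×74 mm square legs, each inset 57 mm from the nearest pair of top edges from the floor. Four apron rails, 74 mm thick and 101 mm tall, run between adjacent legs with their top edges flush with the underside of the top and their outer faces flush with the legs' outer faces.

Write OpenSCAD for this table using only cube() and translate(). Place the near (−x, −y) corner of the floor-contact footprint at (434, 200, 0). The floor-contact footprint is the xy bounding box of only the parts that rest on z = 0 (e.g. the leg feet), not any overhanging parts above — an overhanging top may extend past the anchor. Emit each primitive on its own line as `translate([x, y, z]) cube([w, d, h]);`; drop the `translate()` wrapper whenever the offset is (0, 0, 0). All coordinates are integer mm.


translate([377, 143, 742]) cube([1443, 534, 36]);
translate([434, 200, 0]) cube([74, 74, 742]);
translate([1689, 200, 0]) cube([74, 74, 742]);
translate([434, 546, 0]) cube([74, 74, 742]);
translate([1689, 546, 0]) cube([74, 74, 742]);
translate([508, 200, 641]) cube([1181, 74, 101]);
translate([508, 546, 641]) cube([1181, 74, 101]);
translate([434, 274, 641]) cube([74, 272, 101]);
translate([1689, 274, 641]) cube([74, 272, 101]);


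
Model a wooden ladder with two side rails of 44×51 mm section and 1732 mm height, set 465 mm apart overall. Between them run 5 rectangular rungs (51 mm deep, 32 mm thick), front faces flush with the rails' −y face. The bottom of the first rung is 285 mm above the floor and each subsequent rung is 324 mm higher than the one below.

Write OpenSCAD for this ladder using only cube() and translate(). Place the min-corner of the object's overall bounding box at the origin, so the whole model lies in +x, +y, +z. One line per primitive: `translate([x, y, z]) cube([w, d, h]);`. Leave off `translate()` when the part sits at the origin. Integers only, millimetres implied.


cube([44, 51, 1732]);
translate([421, 0, 0]) cube([44, 51, 1732]);
translate([44, 0, 285]) cube([377, 51, 32]);
translate([44, 0, 609]) cube([377, 51, 32]);
translate([44, 0, 933]) cube([377, 51, 32]);
translate([44, 0, 1257]) cube([377, 51, 32]);
translate([44, 0, 1581]) cube([377, 51, 32]);


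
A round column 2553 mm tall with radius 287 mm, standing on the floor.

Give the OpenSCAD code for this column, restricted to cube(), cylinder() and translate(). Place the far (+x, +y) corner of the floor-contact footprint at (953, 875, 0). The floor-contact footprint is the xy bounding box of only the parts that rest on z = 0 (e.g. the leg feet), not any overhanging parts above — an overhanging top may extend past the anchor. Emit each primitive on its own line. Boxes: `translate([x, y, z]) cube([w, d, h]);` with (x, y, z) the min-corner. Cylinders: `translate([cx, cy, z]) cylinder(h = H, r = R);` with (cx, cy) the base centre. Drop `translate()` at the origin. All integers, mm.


translate([666, 588, 0]) cylinder(h = 2553, r = 287);


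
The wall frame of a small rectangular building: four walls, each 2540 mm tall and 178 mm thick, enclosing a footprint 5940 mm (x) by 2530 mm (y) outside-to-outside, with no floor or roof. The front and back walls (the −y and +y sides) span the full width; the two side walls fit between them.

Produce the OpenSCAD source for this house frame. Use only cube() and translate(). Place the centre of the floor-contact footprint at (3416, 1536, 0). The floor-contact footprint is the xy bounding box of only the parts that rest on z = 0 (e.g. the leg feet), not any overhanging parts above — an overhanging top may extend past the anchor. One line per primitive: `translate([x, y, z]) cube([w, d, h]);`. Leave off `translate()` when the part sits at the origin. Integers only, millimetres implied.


translate([446, 271, 0]) cube([5940, 178, 2540]);
translate([446, 2623, 0]) cube([5940, 178, 2540]);
translate([446, 449, 0]) cube([178, 2174, 2540]);
translate([6208, 449, 0]) cube([178, 2174, 2540]);


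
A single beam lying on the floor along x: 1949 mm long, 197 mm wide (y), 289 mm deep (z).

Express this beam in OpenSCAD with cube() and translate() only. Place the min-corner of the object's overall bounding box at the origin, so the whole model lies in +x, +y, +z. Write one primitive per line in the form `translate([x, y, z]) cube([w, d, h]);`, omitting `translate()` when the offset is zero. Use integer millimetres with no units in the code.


cube([1949, 197, 289]);


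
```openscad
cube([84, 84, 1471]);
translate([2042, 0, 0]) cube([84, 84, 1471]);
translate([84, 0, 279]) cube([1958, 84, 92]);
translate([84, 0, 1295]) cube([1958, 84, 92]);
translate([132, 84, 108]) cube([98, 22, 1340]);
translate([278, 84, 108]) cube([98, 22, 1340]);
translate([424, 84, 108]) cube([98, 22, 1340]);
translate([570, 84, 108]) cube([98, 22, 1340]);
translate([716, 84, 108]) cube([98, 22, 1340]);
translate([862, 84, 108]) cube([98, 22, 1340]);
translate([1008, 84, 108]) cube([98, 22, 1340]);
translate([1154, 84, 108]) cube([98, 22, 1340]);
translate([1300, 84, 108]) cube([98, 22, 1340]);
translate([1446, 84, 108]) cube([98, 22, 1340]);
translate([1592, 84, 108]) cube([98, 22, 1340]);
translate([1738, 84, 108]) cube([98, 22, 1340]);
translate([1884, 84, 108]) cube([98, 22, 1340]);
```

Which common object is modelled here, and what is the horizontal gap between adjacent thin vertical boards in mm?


A fence section. The picket gap is 48 mm.

Two posts, two rails, 13 pickets — a fence section. Span 1958 mm holds 13 pickets of 98 mm with 14 equal gaps: ⌊(1958 − 13·98) / 14⌋ = 48 mm.


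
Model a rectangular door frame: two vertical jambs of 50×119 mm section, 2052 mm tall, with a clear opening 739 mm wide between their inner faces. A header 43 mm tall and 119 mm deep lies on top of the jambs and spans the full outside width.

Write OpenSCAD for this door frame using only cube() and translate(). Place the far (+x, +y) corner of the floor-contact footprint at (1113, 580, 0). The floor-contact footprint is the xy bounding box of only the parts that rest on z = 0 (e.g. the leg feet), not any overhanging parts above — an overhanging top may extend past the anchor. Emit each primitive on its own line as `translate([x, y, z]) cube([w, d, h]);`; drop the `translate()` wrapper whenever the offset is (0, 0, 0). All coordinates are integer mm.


translate([274, 461, 0]) cube([50, 119, 2052]);
translate([1063, 461, 0]) cube([50, 119, 2052]);
translate([274, 461, 2052]) cube([839, 119, 43]);


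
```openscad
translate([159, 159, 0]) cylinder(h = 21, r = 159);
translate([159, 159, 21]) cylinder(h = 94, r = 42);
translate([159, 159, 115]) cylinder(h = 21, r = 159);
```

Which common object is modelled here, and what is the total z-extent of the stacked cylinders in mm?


A spool. The overall height is 136 mm.

Three coaxial cylinders, large–small–large — a spool. Two 21 mm flanges and a 94 mm core give 21 + 94 + 21 = 136 mm.


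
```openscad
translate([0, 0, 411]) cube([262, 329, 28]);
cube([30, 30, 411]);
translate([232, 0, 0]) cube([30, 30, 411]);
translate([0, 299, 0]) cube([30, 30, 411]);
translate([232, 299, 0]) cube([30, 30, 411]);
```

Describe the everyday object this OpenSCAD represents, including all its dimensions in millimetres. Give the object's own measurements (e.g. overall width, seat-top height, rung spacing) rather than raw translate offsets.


A simple wooden stool: a rectangular seat 262 mm (x) by 329 mm (y), 28 mm thick, top face at z = 439 mm, on four square legs, each 30×30 mm in cross-section. The legs rest on z = 0, each flush with a corner of the seat.


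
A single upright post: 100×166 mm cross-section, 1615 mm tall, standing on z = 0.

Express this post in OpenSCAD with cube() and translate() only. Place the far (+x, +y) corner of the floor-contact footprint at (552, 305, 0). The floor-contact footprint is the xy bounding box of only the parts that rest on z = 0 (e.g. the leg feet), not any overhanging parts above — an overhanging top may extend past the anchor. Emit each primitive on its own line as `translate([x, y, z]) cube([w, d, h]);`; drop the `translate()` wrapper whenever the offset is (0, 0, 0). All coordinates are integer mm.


translate([452, 139, 0]) cube([100, 166, 1615]);


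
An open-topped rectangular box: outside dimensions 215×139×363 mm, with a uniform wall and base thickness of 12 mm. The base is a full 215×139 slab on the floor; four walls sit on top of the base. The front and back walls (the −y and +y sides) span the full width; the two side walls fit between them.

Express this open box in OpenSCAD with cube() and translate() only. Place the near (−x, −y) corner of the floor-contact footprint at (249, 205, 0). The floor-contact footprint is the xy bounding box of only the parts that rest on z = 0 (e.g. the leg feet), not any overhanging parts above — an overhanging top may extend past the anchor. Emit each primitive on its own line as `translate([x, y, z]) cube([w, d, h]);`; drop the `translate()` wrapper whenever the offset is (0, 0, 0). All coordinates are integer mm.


translate([249, 205, 0]) cube([215, 139, 12]);
translate([249, 205, 12]) cube([215, 12, 351]);
translate([249, 332, 12]) cube([215, 12, 351]);
translate([249, 217, 12]) cube([12, 115, 351]);
translate([452, 217, 12]) cube([12, 115, 351]);


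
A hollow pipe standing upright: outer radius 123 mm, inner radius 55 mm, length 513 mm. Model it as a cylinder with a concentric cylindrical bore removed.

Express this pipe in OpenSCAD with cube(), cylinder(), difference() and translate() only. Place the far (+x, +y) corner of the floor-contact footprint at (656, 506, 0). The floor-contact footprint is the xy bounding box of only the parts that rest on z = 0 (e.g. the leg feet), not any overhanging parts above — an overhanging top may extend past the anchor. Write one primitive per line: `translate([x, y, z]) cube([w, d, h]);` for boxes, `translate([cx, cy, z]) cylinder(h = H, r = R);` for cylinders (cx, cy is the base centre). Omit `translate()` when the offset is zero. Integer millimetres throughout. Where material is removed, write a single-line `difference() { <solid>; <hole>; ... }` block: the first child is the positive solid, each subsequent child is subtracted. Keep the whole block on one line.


difference() { translate([533, 383, 0]) cylinder(h = 513, r = 123); translate([533, 383, 0]) cylinder(h = 513, r = 55); }


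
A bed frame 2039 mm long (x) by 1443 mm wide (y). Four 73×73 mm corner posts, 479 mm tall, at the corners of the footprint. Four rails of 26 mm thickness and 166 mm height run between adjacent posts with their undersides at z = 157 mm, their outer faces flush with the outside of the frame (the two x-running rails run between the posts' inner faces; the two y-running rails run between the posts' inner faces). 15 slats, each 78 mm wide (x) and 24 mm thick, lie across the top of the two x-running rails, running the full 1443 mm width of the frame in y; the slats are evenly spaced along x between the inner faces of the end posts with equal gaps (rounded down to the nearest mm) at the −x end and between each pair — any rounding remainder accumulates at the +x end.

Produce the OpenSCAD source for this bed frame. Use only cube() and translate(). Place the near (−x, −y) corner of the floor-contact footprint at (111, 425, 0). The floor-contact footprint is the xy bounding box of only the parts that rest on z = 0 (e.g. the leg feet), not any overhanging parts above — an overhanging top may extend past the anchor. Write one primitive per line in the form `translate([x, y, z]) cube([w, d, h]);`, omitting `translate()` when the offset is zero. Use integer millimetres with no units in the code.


translate([111, 425, 0]) cube([73, 73, 479]);
translate([111, 1795, 0]) cube([73, 73, 479]);
translate([2077, 425, 0]) cube([73, 73, 479]);
translate([2077, 1795, 0]) cube([73, 73, 479]);
translate([184, 425, 157]) cube([1893, 26, 166]);
translate([184, 1842, 157]) cube([1893, 26, 166]);
translate([111, 498, 157]) cube([26, 1297, 166]);
translate([2124, 498, 157]) cube([26, 1297, 166]);
translate([229, 425, 323]) cube([78, 1443, 24]);
translate([352, 425, 323]) cube([78, 1443, 24]);
translate([475, 425, 323]) cube([78, 1443, 24]);
translate([598, 425, 323]) cube([78, 1443, 24]);
translate([721, 425, 323]) cube([78, 1443, 24]);
translate([844, 425, 323]) cube([78, 1443, 24]);
translate([967, 425, 323]) cube([78, 1443, 24]);
translate([1090, 425, 323]) cube([78, 1443, 24]);
translate([1213, 425, 323]) cube([78, 1443, 24]);
translate([1336, 425, 323]) cube([78, 1443, 24]);
translate([1459, 425, 323]) cube([78, 1443, 24]);
translate([1582, 425, 323]) cube([78, 1443, 24]);
translate([1705, 425, 323]) cube([78, 1443, 24]);
translate([1828, 425, 323]) cube([78, 1443, 24]);
translate([1951, 425, 323]) cube([78, 1443, 24]);


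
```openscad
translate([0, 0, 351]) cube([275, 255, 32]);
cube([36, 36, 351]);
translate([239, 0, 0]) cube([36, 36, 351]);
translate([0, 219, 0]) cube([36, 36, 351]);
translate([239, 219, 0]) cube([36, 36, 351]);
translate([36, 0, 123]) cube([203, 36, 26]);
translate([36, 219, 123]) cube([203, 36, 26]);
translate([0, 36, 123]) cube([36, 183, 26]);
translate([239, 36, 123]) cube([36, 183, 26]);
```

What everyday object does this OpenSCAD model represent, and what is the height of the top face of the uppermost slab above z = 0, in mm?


A stool. The seat height is 383 mm.

A 275×255×32 slab at z = 351 on four corner posts — a stool. The seat top is 351 + 32 = 383 mm.


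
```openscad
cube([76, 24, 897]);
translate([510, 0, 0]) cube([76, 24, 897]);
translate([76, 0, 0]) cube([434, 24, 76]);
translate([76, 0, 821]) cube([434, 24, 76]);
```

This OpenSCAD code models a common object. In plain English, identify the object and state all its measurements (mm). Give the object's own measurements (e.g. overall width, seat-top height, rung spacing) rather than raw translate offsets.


A rectangular picture frame lying in the x–z plane (depth along y). The opening is 434 mm wide (x) by 745 mm tall (z), surrounded by a border 76 mm wide on all four sides. The frame is 24 mm deep and is made of two full-height vertical stiles with two horizontal rails fitted between them.


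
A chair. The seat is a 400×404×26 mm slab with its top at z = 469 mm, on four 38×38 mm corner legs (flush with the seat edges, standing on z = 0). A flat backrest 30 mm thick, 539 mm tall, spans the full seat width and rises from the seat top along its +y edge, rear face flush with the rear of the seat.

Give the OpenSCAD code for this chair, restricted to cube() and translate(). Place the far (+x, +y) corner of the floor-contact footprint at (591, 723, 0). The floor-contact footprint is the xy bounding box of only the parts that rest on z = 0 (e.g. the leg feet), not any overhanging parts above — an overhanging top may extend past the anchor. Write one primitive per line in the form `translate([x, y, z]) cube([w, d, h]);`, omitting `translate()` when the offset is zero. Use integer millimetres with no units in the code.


translate([191, 319, 443]) cube([400, 404, 26]);
translate([191, 319, 0]) cube([38, 38, 443]);
translate([553, 319, 0]) cube([38, 38, 443]);
translate([191, 685, 0]) cube([38, 38, 443]);
translate([553, 685, 0]) cube([38, 38, 443]);
translate([191, 693, 469]) cube([400, 30, 539]);


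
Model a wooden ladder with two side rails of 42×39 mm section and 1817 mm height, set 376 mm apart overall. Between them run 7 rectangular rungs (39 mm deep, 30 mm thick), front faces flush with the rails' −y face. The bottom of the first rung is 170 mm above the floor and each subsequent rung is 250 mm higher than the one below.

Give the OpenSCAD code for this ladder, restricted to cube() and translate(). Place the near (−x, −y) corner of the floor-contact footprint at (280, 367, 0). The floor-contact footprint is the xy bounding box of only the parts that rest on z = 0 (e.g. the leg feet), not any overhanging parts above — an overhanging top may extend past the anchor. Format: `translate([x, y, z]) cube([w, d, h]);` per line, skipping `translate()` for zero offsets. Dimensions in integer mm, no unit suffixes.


translate([280, 367, 0]) cube([42, 39, 1817]);
translate([614, 367, 0]) cube([42, 39, 1817]);
translate([322, 367, 170]) cube([292, 39, 30]);
translate([322, 367, 420]) cube([292, 39, 30]);
translate([322, 367, 670]) cube([292, 39, 30]);
translate([322, 367, 920]) cube([292, 39, 30]);
translate([322, 367, 1170]) cube([292, 39, 30]);
translate([322, 367, 1420]) cube([292, 39, 30]);
translate([322, 367, 1670]) cube([292, 39, 30]);


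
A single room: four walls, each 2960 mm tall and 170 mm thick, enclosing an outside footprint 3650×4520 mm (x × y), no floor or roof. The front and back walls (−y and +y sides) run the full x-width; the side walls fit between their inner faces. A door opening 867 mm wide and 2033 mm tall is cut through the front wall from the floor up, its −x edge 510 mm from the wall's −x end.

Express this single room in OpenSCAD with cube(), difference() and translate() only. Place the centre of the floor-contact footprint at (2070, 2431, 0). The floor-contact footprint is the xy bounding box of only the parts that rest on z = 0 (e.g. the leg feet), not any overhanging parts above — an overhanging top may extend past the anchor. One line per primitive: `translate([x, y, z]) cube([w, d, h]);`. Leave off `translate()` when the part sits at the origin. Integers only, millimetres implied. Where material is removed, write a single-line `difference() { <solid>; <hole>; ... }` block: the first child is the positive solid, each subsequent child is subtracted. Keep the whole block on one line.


difference() { translate([245, 171, 0]) cube([3650, 170, 2960]); translate([755, 171, 0]) cube([867, 170, 2033]); }
translate([245, 4521, 0]) cube([3650, 170, 2960]);
translate([245, 341, 0]) cube([170, 4180, 2960]);
translate([3725, 341, 0]) cube([170, 4180, 2960]);


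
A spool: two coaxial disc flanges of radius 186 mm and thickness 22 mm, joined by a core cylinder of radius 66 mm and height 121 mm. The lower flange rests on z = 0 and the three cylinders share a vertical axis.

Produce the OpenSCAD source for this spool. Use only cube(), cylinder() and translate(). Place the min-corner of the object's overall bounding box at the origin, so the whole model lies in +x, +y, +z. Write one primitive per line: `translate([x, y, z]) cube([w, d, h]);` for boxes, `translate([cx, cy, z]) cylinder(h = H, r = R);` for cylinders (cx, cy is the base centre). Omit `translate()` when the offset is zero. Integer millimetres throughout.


translate([186, 186, 0]) cylinder(h = 22, r = 186);
translate([186, 186, 22]) cylinder(h = 121, r = 66);
translate([186, 186, 143]) cylinder(h = 22, r = 186);


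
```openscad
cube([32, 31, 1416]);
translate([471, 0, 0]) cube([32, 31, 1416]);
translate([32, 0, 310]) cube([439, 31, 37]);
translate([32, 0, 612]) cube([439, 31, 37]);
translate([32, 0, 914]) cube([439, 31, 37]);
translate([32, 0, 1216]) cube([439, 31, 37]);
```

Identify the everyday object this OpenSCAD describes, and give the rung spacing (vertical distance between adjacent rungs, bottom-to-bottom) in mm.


A ladder. The rung spacing is 302 mm.

Two tall 32×31 posts with 4 short bars between them — a ladder. Adjacent rungs sit at z = 310 and z = 612, so the spacing is 612 − 310 = 302 mm.


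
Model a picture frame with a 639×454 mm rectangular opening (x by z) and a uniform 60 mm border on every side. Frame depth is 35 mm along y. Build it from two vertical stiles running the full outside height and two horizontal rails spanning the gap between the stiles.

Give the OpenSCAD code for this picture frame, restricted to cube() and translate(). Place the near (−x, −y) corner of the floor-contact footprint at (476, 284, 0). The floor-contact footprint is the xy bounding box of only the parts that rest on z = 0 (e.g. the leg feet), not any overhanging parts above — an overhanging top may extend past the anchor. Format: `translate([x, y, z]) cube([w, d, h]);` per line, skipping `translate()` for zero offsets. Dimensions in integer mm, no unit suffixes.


translate([476, 284, 0]) cube([60, 35, 574]);
translate([1175, 284, 0]) cube([60, 35, 574]);
translate([536, 284, 0]) cube([639, 35, 60]);
translate([536, 284, 514]) cube([639, 35, 60]);


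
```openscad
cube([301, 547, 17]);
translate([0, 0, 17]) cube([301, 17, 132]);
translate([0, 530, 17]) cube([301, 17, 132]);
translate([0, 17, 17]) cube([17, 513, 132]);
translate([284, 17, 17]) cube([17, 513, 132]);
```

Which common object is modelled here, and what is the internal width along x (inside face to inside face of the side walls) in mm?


An open box. The internal width is 267 mm.

A 301×547 base slab with four walls standing on it — an open box. The base is 301 mm wide and the walls are 17 mm thick, so the internal width is 301 − 2 × 17 = 267 mm.


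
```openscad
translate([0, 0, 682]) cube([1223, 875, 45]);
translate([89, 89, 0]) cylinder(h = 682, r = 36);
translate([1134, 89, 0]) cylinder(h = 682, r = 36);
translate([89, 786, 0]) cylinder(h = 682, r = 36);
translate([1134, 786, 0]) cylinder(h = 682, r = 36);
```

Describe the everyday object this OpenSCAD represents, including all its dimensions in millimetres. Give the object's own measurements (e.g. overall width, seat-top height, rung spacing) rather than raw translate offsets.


A table: top 1223 mm (x) × 875 mm (y), 45 mm thick, upper face at z = 727 mm, on four round legs of 72 mm diameter, each leg's bounding box inset 53 mm from the nearest pair of top edges from z = 0 to the bottom of the top.


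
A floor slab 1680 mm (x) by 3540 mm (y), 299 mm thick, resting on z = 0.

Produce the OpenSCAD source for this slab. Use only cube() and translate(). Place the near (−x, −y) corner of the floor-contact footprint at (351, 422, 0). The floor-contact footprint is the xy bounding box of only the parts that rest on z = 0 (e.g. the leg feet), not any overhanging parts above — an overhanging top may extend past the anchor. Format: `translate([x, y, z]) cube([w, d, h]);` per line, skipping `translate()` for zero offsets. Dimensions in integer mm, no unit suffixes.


translate([351, 422, 0]) cube([1680, 3540, 299]);


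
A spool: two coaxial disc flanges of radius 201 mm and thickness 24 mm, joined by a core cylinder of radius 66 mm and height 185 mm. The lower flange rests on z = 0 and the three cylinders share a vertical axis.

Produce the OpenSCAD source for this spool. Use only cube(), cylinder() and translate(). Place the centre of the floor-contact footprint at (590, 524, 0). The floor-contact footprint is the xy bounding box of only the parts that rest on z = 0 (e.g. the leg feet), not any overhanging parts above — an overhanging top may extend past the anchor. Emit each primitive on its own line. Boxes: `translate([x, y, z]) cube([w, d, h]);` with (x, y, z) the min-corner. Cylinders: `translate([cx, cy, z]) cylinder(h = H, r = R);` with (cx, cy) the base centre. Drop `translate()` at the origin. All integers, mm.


translate([590, 524, 0]) cylinder(h = 24, r = 201);
translate([590, 524, 24]) cylinder(h = 185, r = 66);
translate([590, 524, 209]) cylinder(h = 24, r = 201);


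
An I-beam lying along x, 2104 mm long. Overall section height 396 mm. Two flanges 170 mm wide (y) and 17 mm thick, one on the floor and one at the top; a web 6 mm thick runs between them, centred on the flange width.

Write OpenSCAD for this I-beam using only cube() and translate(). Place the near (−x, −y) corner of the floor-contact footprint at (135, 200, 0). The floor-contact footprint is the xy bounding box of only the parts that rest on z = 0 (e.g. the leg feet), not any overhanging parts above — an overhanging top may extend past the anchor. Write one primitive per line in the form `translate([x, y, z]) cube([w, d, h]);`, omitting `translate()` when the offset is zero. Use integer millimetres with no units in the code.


translate([135, 200, 0]) cube([2104, 170, 17]);
translate([135, 282, 17]) cube([2104, 6, 362]);
translate([135, 200, 379]) cube([2104, 170, 17]);


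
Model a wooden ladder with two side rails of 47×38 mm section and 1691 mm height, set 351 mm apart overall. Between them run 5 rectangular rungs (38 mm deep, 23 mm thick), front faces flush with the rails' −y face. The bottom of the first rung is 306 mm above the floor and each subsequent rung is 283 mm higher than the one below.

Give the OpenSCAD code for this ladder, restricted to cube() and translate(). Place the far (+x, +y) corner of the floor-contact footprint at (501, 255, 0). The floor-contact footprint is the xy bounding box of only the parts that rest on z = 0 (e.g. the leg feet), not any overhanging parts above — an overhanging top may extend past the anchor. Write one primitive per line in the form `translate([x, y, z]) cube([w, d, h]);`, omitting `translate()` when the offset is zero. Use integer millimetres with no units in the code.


translate([150, 217, 0]) cube([47, 38, 1691]);
translate([454, 217, 0]) cube([47, 38, 1691]);
translate([197, 217, 306]) cube([257, 38, 23]);
translate([197, 217, 589]) cube([257, 38, 23]);
translate([197, 217, 872]) cube([257, 38, 23]);
translate([197, 217, 1155]) cube([257, 38, 23]);
translate([197, 217, 1438]) cube([257, 38, 23]);


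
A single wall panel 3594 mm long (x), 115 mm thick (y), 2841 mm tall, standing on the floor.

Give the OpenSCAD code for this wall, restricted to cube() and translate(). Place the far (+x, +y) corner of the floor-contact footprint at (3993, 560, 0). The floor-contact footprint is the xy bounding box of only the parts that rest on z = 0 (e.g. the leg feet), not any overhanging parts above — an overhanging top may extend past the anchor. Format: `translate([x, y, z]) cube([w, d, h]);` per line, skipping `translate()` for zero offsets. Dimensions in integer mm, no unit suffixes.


translate([399, 445, 0]) cube([3594, 115, 2841]);


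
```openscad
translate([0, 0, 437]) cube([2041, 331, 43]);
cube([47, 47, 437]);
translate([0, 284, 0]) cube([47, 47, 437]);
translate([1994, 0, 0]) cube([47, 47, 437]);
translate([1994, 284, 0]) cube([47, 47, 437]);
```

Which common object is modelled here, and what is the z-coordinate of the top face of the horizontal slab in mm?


A bench. The seat-top height is 480 mm.

A long slab on four corner posts — a bench. The slab sits at z = 437 with thickness 43, so the top is 437 + 43 = 480 mm.


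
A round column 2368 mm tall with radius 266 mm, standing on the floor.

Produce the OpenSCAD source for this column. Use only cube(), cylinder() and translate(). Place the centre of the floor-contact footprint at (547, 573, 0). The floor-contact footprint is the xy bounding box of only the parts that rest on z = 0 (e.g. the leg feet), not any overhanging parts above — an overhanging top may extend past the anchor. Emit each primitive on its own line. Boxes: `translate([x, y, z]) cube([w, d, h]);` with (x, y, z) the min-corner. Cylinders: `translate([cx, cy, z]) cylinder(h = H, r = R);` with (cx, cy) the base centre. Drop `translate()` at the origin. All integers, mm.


translate([547, 573, 0]) cylinder(h = 2368, r = 266);


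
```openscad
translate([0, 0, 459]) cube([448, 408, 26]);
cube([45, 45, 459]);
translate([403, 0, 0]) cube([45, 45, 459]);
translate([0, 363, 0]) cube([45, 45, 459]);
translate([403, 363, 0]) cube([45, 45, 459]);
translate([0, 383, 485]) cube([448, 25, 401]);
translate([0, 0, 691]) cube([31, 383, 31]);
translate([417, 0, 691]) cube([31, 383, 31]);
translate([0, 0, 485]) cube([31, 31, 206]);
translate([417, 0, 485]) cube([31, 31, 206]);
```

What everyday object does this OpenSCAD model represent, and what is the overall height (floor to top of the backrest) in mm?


A chair. The overall height is 886 mm.

A slab on four corner posts with a tall panel at the back — a chair. The seat slab sits at z = 459 with thickness 26, and the 401 mm backrest starts at the seat top, so the overall height is 459 + 26 + 401 = 886 mm.


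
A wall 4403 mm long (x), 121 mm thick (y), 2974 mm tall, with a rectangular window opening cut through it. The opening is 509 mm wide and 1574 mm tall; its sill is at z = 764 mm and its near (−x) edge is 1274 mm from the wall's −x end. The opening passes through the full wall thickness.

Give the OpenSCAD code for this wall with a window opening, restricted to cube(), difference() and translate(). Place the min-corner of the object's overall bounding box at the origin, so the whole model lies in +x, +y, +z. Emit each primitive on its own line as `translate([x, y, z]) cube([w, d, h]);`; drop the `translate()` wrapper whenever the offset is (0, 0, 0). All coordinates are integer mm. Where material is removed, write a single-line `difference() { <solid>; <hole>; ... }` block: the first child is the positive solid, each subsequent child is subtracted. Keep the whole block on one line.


difference() { cube([4403, 121, 2974]); translate([1274, 0, 764]) cube([509, 121, 1574]); }


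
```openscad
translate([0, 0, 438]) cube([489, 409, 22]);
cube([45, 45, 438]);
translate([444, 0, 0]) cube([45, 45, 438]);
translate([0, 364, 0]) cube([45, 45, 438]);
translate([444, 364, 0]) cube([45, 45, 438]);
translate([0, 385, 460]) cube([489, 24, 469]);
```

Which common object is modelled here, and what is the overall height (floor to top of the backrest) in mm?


A chair. The overall height is 929 mm.

A slab on four corner posts with a tall panel at the back — a chair. The seat slab sits at z = 438 with thickness 22, and the 469 mm backrest starts at the seat top, so the overall height is 438 + 22 + 469 = 929 mm.
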